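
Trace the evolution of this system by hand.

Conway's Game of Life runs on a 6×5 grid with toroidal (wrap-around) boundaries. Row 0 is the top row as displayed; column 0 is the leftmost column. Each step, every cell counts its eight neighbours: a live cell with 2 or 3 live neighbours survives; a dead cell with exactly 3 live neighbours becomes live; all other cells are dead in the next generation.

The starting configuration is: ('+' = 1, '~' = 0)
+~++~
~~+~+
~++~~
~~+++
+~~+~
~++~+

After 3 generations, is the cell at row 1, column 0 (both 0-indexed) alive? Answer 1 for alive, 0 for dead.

1

[0] +~++~
~~+~+
~++~~
~~+++
+~~+~
~++~+
[1] +~~~~
+~~~+
++~~+
+~~~+
+~~~~
~~~~~
[2] +~~~+
~~~~~
~+~+~
~~~~~
+~~~+
~~~~~
[3] ~~~~~
+~~~+
~~~~~
+~~~+
~~~~~
~~~~~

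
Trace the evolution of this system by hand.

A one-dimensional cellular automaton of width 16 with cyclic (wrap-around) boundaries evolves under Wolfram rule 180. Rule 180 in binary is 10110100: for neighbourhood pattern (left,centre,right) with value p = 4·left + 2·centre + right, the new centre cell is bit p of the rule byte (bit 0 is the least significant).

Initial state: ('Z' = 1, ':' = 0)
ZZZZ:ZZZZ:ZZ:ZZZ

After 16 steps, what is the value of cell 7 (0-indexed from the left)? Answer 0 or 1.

0) ZZZZ:ZZZZ:ZZ:ZZZ
1) ZZZ:Z:ZZ:Z::Z:ZZ
2) ZZ:ZZZ::ZZZ:ZZ:Z
3) Z:Z:Z:Z::Z:Z::Z:
4) ZZZZZZZZ:ZZZZ:ZZ
5) ZZZZZZZ:Z:ZZ:Z:Z
6) ZZZZZZ:ZZZ::ZZZ:
7) :ZZZZ:Z:Z:Z::Z:Z
8) Z:ZZ:ZZZZZZZ:ZZZ
9) :Z::Z:ZZZZZ:Z:ZZ
10) ZZZ:ZZ:ZZZ:ZZZ::
11) :Z:Z::Z:Z:Z:Z:Z:
12) :ZZZZ:ZZZZZZZZZZ
13) Z:ZZ:Z:ZZZZZZZZ:
14) ZZ::ZZZ:ZZZZZZ:Z
15) Z:Z::Z:Z:ZZZZ:Z:
16) ZZZZ:ZZZZ:ZZ:ZZZ

1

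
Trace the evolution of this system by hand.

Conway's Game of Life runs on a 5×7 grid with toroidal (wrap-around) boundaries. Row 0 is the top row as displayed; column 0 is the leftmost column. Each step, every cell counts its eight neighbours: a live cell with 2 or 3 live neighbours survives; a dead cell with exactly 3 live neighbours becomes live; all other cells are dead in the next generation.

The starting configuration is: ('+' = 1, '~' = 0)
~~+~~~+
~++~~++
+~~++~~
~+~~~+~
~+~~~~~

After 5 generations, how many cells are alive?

4

k=0  ~~+~~~+
~++~~++
+~~++~~
~+~~~+~
~+~~~~~
k=1  ~~+~~++
~++~+++
+~~++~~
+++~+~~
+++~~~~
k=2  ~~~~+~~
~++~~~~
~~~~~~~
~~~~+~+
~~~~~+~
k=3  ~~~~~~~
~~~~~~~
~~~~~~~
~~~~~+~
~~~~++~
k=4  ~~~~~~~
~~~~~~~
~~~~~~~
~~~~++~
~~~~++~
k=5  ~~~~~~~
~~~~~~~
~~~~~~~
~~~~++~
~~~~++~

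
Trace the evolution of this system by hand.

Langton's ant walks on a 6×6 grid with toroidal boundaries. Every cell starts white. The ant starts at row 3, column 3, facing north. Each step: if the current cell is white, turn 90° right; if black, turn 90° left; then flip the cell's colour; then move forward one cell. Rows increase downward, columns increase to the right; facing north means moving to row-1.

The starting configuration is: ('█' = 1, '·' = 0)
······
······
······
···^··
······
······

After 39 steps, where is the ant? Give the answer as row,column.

step 0: ······
······
······
···^··
······
······
step 1: ······
······
······
···█>·
······
······
step 2: ······
······
······
···██·
····v·
······
step 3: ······
······
······
···██·
···<█·
······
step 4: ······
······
······
···^█·
···██·
······
step 5: ······
······
······
··<·█·
···██·
······
step 6: ······
······
··^···
··█·█·
···██·
······
step 7: ······
······
··█>··
··█·█·
···██·
······
step 8: ······
······
··██··
··█v█·
···██·
······
step 9: ······
······
··██··
··<██·
···██·
······
step 10: ······
······
··██··
···██·
··v██·
······
step 11: ······
······
··██··
···██·
·<███·
······
step 12: ······
······
··██··
·^·██·
·████·
······
step 13: ······
······
··██··
·█>██·
·████·
······
step 14: ······
······
··██··
·████·
·█v██·
······
step 15: ······
······
··██··
·████·
·█·>█·
······
step 16: ······
······
··██··
·██^█·
·█··█·
······
step 17: ······
······
··██··
·█<·█·
·█··█·
······
step 18: ······
······
··██··
·█··█·
·█v·█·
······
step 19: ······
······
··██··
·█··█·
·<█·█·
······
step 20: ······
······
··██··
·█··█·
··█·█·
·v····
step 21: ······
······
··██··
·█··█·
··█·█·
<█····
step 22: ······
······
··██··
·█··█·
^·█·█·
██····
step 23: ······
······
··██··
·█··█·
█>█·█·
██····
step 24: ······
······
··██··
·█··█·
███·█·
█v····
step 25: ······
······
··██··
·█··█·
███·█·
█·>···
step 26: ··v···
······
··██··
·█··█·
███·█·
█·█···
step 27: ·<█···
······
··██··
·█··█·
███·█·
█·█···
step 28: ·██···
······
··██··
·█··█·
███·█·
█^█···
step 29: ·██···
······
··██··
·█··█·
███·█·
██>···
step 30: ·██···
······
··██··
·█··█·
██^·█·
██····
step 31: ·██···
······
··██··
·█··█·
█<··█·
██····
step 32: ·██···
······
··██··
·█··█·
█···█·
█v····
step 33: ·██···
······
··██··
·█··█·
█···█·
█·>···
step 34: ·█v···
······
··██··
·█··█·
█···█·
█·█···
step 35: ·█·>··
······
··██··
·█··█·
█···█·
█·█···
step 36: ·█·█··
···v··
··██··
·█··█·
█···█·
█·█···
step 37: ·█·█··
··<█··
··██··
·█··█·
█···█·
█·█···
step 38: ·█^█··
··██··
··██··
·█··█·
█···█·
█·█···
step 39: ·██>··
··██··
··██··
·█··█·
█···█·
█·█···

0,3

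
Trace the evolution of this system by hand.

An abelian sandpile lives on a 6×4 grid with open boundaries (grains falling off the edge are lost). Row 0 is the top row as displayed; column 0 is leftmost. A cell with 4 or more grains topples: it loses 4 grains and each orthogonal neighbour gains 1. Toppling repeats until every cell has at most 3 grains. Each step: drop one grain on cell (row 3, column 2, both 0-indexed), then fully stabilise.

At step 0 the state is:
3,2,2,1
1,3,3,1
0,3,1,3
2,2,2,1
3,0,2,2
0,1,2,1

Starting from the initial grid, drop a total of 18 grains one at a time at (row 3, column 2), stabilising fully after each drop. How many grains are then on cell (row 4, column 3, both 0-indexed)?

step 0: 3,2,2,1
1,3,3,1
0,3,1,3
2,2,2,1
3,0,2,2
0,1,2,1
step 1: 3,2,2,1
1,3,3,1
0,3,1,3
2,2,3,1
3,0,2,2
0,1,2,1
step 2: 3,2,2,1
1,3,3,1
0,3,2,3
2,3,0,2
3,0,3,2
0,1,2,1
step 3: 3,2,2,1
1,3,3,1
0,3,2,3
2,3,1,2
3,0,3,2
0,1,2,1
step 4: 3,2,2,1
1,3,3,1
0,3,2,3
2,3,2,2
3,0,3,2
0,1,2,1
step 5: 3,2,2,1
1,3,3,1
0,3,2,3
2,3,3,2
3,0,3,2
0,1,2,1
step 6: 3,3,3,1
2,1,1,3
1,2,3,1
3,2,0,2
3,2,2,0
0,1,3,2
step 7: 3,3,3,1
2,1,1,3
1,2,3,1
3,2,1,2
3,2,2,0
0,1,3,2
step 8: 3,3,3,1
2,1,1,3
1,2,3,1
3,2,2,2
3,2,2,0
0,1,3,2
step 9: 3,3,3,1
2,1,1,3
1,2,3,1
3,2,3,2
3,2,2,0
0,1,3,2
step 10: 3,3,3,1
2,1,2,3
1,3,0,2
3,3,1,3
3,2,3,0
0,1,3,2
step 11: 3,3,3,1
2,1,2,3
1,3,0,2
3,3,2,3
3,2,3,0
0,1,3,2
step 12: 3,3,3,1
2,1,2,3
1,3,0,2
3,3,3,3
3,2,3,0
0,1,3,2
step 13: 3,3,3,1
2,2,2,3
3,0,2,3
1,3,3,0
1,1,2,2
1,3,0,3
step 14: 3,3,3,1
2,2,2,3
3,1,3,3
2,0,1,1
1,2,3,2
1,3,0,3
step 15: 3,3,3,1
2,2,2,3
3,1,3,3
2,0,2,1
1,2,3,2
1,3,0,3
step 16: 3,3,3,1
2,2,2,3
3,1,3,3
2,0,3,1
1,2,3,2
1,3,0,3
step 17: 1,2,1,3
1,2,2,1
1,0,3,1
3,2,2,3
1,3,0,3
1,3,1,3
step 18: 1,2,1,3
1,2,2,1
1,0,3,1
3,2,3,3
1,3,0,3
1,3,1,3

3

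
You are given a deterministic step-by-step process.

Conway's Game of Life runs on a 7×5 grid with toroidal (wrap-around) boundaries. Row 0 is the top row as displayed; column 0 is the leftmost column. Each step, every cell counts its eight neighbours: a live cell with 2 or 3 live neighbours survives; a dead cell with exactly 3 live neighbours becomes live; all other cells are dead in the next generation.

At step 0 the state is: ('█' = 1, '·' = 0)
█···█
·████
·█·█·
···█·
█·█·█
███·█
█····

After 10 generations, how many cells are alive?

gen 0: █···█
·████
·█·█·
···█·
█·█·█
███·█
█····
gen 1: ··█··
·█···
██···
██·█·
··█··
··█··
···█·
gen 2: ··█··
███··
····█
█···█
··██·
··██·
··██·
gen 3: ·····
████·
···██
█···█
·██··
·█··█
·█···
gen 4: █····
████·
·····
███·█
·████
·█···
█····
gen 5: █·█··
███·█
·····
····█
····█
·█·██
██···
gen 6: ··██·
█·███
·█·██
·····
····█
·████
···█·
gen 7: ·█···
█····
·█···
█··██
█·█·█
█·█·█
·█···
gen 8: ██···
██···
·█···
··██·
··█··
··█·█
·██··
gen 9: ·····
··█··
██···
·███·
·██··
··█··
··██·
gen 10: ··██·
·█···
█··█·
···█·
·····
·····
··██·

8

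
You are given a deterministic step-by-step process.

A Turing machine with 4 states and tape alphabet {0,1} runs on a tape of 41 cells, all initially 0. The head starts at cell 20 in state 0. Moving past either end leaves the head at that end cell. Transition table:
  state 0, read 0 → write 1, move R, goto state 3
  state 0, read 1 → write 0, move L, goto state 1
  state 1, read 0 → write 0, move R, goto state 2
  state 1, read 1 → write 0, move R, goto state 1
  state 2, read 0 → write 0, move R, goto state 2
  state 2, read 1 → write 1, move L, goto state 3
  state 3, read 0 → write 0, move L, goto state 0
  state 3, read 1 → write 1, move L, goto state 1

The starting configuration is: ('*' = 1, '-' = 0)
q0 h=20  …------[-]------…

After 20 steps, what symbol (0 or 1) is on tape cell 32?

0

step 0: q0 h=20  …------[-]------…
step 1: q3 h=21  …-----*[-]------…
step 2: q0 h=20  …------[*]------…
step 3: q1 h=19  …------[-]------…
step 4: q2 h=20  …------[-]------…
step 5: q2 h=21  …------[-]------…
step 6: q2 h=22  …------[-]------…
step 7: q2 h=23  …------[-]------…
step 8: q2 h=24  …------[-]------…
step 9: q2 h=25  …------[-]------…
step 10: q2 h=26  …------[-]------…
step 11: q2 h=27  …------[-]------…
step 12: q2 h=28  …------[-]------…
step 13: q2 h=29  …------[-]------…
step 14: q2 h=30  …------[-]------…
step 15: q2 h=31  …------[-]------…
step 16: q2 h=32  …------[-]------…
step 17: q2 h=33  …------[-]------…
step 18: q2 h=34  …------[-]------|
step 19: q2 h=35  …------[-]-----|
step 20: q2 h=36  …------[-]----|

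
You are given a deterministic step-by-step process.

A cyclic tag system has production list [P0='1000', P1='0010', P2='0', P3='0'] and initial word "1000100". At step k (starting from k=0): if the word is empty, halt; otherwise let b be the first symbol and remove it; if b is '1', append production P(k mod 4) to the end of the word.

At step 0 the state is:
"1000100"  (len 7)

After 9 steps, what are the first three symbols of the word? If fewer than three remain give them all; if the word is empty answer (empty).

[0] "1000100"  (len 7)
[1] "0001001000"  (len 10)
[2] "001001000"  (len 9)
[3] "01001000"  (len 8)
[4] "1001000"  (len 7)
[5] "0010001000"  (len 10)
[6] "010001000"  (len 9)
[7] "10001000"  (len 8)
[8] "00010000"  (len 8)
[9] "0010000"  (len 7)

001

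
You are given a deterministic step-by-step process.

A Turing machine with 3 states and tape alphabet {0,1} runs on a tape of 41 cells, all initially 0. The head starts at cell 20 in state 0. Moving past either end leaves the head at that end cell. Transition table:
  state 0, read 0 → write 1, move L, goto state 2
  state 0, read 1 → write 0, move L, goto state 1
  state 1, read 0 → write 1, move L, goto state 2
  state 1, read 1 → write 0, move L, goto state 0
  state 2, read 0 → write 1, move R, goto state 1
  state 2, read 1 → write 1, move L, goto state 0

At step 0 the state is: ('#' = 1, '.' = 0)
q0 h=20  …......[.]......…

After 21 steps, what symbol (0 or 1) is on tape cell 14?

t=0: q0 h=20  …......[.]......…
t=1: q2 h=19  …......[.]#.....…
t=2: q1 h=20  ….....#[#]......…
t=3: q0 h=19  …......[#]......…
t=4: q1 h=18  …......[.]......…
t=5: q2 h=17  …......[.]#.....…
t=6: q1 h=18  ….....#[#]......…
t=7: q0 h=17  …......[#]......…
t=8: q1 h=16  …......[.]......…
t=9: q2 h=15  …......[.]#.....…
t=10: q1 h=16  ….....#[#]......…
t=11: q0 h=15  …......[#]......…
t=12: q1 h=14  …......[.]......…
t=13: q2 h=13  …......[.]#.....…
t=14: q1 h=14  ….....#[#]......…
t=15: q0 h=13  …......[#]......…
t=16: q1 h=12  …......[.]......…
t=17: q2 h=11  …......[.]#.....…
t=18: q1 h=12  ….....#[#]......…
t=19: q0 h=11  …......[#]......…
t=20: q1 h=10  …......[.]......…
t=21: q2 h= 9  …......[.]#.....…

0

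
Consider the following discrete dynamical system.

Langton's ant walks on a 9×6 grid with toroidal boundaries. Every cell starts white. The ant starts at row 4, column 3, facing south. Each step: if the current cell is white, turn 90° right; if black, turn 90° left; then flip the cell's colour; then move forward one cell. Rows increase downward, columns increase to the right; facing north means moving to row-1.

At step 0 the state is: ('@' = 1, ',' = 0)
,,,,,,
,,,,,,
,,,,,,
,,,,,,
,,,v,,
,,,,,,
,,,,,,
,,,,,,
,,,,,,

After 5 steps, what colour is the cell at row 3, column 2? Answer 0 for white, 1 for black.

1

gen 0: ,,,,,,
,,,,,,
,,,,,,
,,,,,,
,,,v,,
,,,,,,
,,,,,,
,,,,,,
,,,,,,
gen 1: ,,,,,,
,,,,,,
,,,,,,
,,,,,,
,,<@,,
,,,,,,
,,,,,,
,,,,,,
,,,,,,
gen 2: ,,,,,,
,,,,,,
,,,,,,
,,^,,,
,,@@,,
,,,,,,
,,,,,,
,,,,,,
,,,,,,
gen 3: ,,,,,,
,,,,,,
,,,,,,
,,@>,,
,,@@,,
,,,,,,
,,,,,,
,,,,,,
,,,,,,
gen 4: ,,,,,,
,,,,,,
,,,,,,
,,@@,,
,,@v,,
,,,,,,
,,,,,,
,,,,,,
,,,,,,
gen 5: ,,,,,,
,,,,,,
,,,,,,
,,@@,,
,,@,>,
,,,,,,
,,,,,,
,,,,,,
,,,,,,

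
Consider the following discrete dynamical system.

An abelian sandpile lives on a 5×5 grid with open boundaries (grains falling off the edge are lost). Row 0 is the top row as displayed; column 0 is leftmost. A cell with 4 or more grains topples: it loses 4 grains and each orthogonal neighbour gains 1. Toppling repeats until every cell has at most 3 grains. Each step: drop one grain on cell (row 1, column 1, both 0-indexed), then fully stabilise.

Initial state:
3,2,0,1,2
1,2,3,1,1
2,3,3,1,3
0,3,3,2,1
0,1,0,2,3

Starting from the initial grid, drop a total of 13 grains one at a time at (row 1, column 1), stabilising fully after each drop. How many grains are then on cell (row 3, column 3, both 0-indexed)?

0

gen 0: 3,2,0,1,2
1,2,3,1,1
2,3,3,1,3
0,3,3,2,1
0,1,0,2,3
gen 1: 3,2,0,1,2
1,3,3,1,1
2,3,3,1,3
0,3,3,2,1
0,1,0,2,3
gen 2: 3,3,1,1,2
2,2,1,2,1
3,2,2,2,3
1,1,1,3,1
0,2,1,2,3
gen 3: 3,3,1,1,2
2,3,1,2,1
3,2,2,2,3
1,1,1,3,1
0,2,1,2,3
gen 4: 1,1,2,1,2
1,3,2,2,1
1,0,3,2,3
2,2,1,3,1
0,2,1,2,3
gen 5: 1,2,2,1,2
2,0,3,2,1
1,1,3,2,3
2,2,1,3,1
0,2,1,2,3
gen 6: 1,2,2,1,2
2,1,3,2,1
1,1,3,2,3
2,2,1,3,1
0,2,1,2,3
gen 7: 1,2,2,1,2
2,2,3,2,1
1,1,3,2,3
2,2,1,3,1
0,2,1,2,3
gen 8: 1,2,2,1,2
2,3,3,2,1
1,1,3,2,3
2,2,1,3,1
0,2,1,2,3
gen 9: 1,3,3,1,2
3,1,1,3,1
1,3,0,3,3
2,2,2,3,1
0,2,1,2,3
gen 10: 1,3,3,1,2
3,2,1,3,1
1,3,0,3,3
2,2,2,3,1
0,2,1,2,3
gen 11: 1,3,3,1,2
3,3,1,3,1
1,3,0,3,3
2,2,2,3,1
0,2,1,2,3
gen 12: 3,1,0,2,2
0,3,3,3,1
3,0,1,3,3
2,3,2,3,1
0,2,1,2,3
gen 13: 3,2,1,3,2
1,1,1,1,3
3,1,3,2,0
2,3,3,0,3
0,2,1,3,3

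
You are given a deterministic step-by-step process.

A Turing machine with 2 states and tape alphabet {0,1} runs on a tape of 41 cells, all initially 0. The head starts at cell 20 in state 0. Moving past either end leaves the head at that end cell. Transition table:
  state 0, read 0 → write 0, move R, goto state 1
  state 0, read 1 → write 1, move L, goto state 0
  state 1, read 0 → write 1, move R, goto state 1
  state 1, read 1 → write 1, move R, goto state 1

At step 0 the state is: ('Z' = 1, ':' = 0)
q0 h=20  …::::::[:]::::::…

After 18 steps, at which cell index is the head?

[0] q0 h=20  …::::::[:]::::::…
[1] q1 h=21  …::::::[:]::::::…
[2] q1 h=22  …:::::Z[:]::::::…
[3] q1 h=23  …::::ZZ[:]::::::…
[4] q1 h=24  …:::ZZZ[:]::::::…
[5] q1 h=25  …::ZZZZ[:]::::::…
[6] q1 h=26  …:ZZZZZ[:]::::::…
[7] q1 h=27  …ZZZZZZ[:]::::::…
[8] q1 h=28  …ZZZZZZ[:]::::::…
[9] q1 h=29  …ZZZZZZ[:]::::::…
[10] q1 h=30  …ZZZZZZ[:]::::::…
[11] q1 h=31  …ZZZZZZ[:]::::::…
[12] q1 h=32  …ZZZZZZ[:]::::::…
[13] q1 h=33  …ZZZZZZ[:]::::::…
[14] q1 h=34  …ZZZZZZ[:]::::::|
[15] q1 h=35  …ZZZZZZ[:]:::::|
[16] q1 h=36  …ZZZZZZ[:]::::|
[17] q1 h=37  …ZZZZZZ[:]:::|
[18] q1 h=38  …ZZZZZZ[:]::|

38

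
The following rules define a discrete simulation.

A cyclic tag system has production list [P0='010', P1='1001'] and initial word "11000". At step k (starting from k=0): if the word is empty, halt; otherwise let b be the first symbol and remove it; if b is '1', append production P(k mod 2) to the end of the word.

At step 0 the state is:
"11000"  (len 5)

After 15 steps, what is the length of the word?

step 0: "11000"  (len 5)
step 1: "1000010"  (len 7)
step 2: "0000101001"  (len 10)
step 3: "000101001"  (len 9)
step 4: "00101001"  (len 8)
step 5: "0101001"  (len 7)
step 6: "101001"  (len 6)
step 7: "01001010"  (len 8)
step 8: "1001010"  (len 7)
step 9: "001010010"  (len 9)
step 10: "01010010"  (len 8)
step 11: "1010010"  (len 7)
step 12: "0100101001"  (len 10)
step 13: "100101001"  (len 9)
step 14: "001010011001"  (len 12)
step 15: "01010011001"  (len 11)

11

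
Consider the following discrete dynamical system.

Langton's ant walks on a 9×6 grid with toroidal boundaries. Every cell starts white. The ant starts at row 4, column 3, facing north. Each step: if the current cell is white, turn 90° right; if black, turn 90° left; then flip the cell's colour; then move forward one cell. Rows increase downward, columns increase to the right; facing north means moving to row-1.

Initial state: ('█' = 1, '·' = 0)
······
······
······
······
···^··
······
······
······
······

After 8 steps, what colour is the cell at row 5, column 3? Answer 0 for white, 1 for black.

1

k=0  ······
······
······
······
···^··
······
······
······
······
k=1  ······
······
······
······
···█>·
······
······
······
······
k=2  ······
······
······
······
···██·
····v·
······
······
······
k=3  ······
······
······
······
···██·
···<█·
······
······
······
k=4  ······
······
······
······
···^█·
···██·
······
······
······
k=5  ······
······
······
······
··<·█·
···██·
······
······
······
k=6  ······
······
······
··^···
··█·█·
···██·
······
······
······
k=7  ······
······
······
··█>··
··█·█·
···██·
······
······
······
k=8  ······
······
······
··██··
··█v█·
···██·
······
······
······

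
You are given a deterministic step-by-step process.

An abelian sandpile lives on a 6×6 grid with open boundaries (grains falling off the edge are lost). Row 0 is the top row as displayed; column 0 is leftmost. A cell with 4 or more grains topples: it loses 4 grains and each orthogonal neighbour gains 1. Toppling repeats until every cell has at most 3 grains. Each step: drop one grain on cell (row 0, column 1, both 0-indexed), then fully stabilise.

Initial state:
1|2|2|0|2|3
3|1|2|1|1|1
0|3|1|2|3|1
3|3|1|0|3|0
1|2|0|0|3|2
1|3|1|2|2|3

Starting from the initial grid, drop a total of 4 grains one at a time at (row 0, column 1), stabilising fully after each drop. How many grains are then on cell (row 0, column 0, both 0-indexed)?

2

t=0: 1|2|2|0|2|3
3|1|2|1|1|1
0|3|1|2|3|1
3|3|1|0|3|0
1|2|0|0|3|2
1|3|1|2|2|3
t=1: 1|3|2|0|2|3
3|1|2|1|1|1
0|3|1|2|3|1
3|3|1|0|3|0
1|2|0|0|3|2
1|3|1|2|2|3
t=2: 2|0|3|0|2|3
3|2|2|1|1|1
0|3|1|2|3|1
3|3|1|0|3|0
1|2|0|0|3|2
1|3|1|2|2|3
t=3: 2|1|3|0|2|3
3|2|2|1|1|1
0|3|1|2|3|1
3|3|1|0|3|0
1|2|0|0|3|2
1|3|1|2|2|3
t=4: 2|2|3|0|2|3
3|2|2|1|1|1
0|3|1|2|3|1
3|3|1|0|3|0
1|2|0|0|3|2
1|3|1|2|2|3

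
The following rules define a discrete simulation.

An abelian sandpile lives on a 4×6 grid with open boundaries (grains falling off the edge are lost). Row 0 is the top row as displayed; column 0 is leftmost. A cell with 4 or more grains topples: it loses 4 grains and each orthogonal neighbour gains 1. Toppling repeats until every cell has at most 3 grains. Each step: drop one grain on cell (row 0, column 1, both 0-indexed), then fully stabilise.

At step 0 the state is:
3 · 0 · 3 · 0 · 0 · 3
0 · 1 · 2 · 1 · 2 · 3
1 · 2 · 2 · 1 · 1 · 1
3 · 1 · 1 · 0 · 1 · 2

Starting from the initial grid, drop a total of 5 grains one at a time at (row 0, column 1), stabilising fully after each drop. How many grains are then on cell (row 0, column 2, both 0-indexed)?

0

t=0: 3 · 0 · 3 · 0 · 0 · 3
0 · 1 · 2 · 1 · 2 · 3
1 · 2 · 2 · 1 · 1 · 1
3 · 1 · 1 · 0 · 1 · 2
t=1: 3 · 1 · 3 · 0 · 0 · 3
0 · 1 · 2 · 1 · 2 · 3
1 · 2 · 2 · 1 · 1 · 1
3 · 1 · 1 · 0 · 1 · 2
t=2: 3 · 2 · 3 · 0 · 0 · 3
0 · 1 · 2 · 1 · 2 · 3
1 · 2 · 2 · 1 · 1 · 1
3 · 1 · 1 · 0 · 1 · 2
t=3: 3 · 3 · 3 · 0 · 0 · 3
0 · 1 · 2 · 1 · 2 · 3
1 · 2 · 2 · 1 · 1 · 1
3 · 1 · 1 · 0 · 1 · 2
t=4: 0 · 2 · 0 · 1 · 0 · 3
1 · 2 · 3 · 1 · 2 · 3
1 · 2 · 2 · 1 · 1 · 1
3 · 1 · 1 · 0 · 1 · 2
t=5: 0 · 3 · 0 · 1 · 0 · 3
1 · 2 · 3 · 1 · 2 · 3
1 · 2 · 2 · 1 · 1 · 1
3 · 1 · 1 · 0 · 1 · 2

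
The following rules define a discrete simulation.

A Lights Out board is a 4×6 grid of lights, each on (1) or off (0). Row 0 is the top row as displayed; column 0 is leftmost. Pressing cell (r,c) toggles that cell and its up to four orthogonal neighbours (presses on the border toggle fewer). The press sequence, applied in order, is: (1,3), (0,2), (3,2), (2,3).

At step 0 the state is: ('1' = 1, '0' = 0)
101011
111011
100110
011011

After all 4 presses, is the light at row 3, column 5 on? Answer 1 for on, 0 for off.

1

gen 0: 101011
111011
100110
011011
gen 1: 101111
110101
100010
011011
gen 2: 110011
111101
100010
011011
gen 3: 110011
111101
101010
000111
gen 4: 110011
111001
100100
000011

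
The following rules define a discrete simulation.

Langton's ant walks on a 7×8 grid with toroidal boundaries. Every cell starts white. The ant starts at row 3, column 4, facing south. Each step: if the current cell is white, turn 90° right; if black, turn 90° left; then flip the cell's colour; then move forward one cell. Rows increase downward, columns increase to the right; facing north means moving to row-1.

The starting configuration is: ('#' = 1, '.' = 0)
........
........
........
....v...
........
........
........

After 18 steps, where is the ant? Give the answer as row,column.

t=0: ........
........
........
....v...
........
........
........
t=1: ........
........
........
...<#...
........
........
........
t=2: ........
........
...^....
...##...
........
........
........
t=3: ........
........
...#>...
...##...
........
........
........
t=4: ........
........
...##...
...#v...
........
........
........
t=5: ........
........
...##...
...#.>..
........
........
........
t=6: ........
........
...##...
...#.#..
.....v..
........
........
t=7: ........
........
...##...
...#.#..
....<#..
........
........
t=8: ........
........
...##...
...#^#..
....##..
........
........
t=9: ........
........
...##...
...##>..
....##..
........
........
t=10: ........
........
...##^..
...##...
....##..
........
........
t=11: ........
........
...###>.
...##...
....##..
........
........
t=12: ........
........
...####.
...##.v.
....##..
........
........
t=13: ........
........
...####.
...##<#.
....##..
........
........
t=14: ........
........
...##^#.
...####.
....##..
........
........
t=15: ........
........
...#<.#.
...####.
....##..
........
........
t=16: ........
........
...#..#.
...#v##.
....##..
........
........
t=17: ........
........
...#..#.
...#.>#.
....##..
........
........
t=18: ........
........
...#.^#.
...#..#.
....##..
........
........

2,5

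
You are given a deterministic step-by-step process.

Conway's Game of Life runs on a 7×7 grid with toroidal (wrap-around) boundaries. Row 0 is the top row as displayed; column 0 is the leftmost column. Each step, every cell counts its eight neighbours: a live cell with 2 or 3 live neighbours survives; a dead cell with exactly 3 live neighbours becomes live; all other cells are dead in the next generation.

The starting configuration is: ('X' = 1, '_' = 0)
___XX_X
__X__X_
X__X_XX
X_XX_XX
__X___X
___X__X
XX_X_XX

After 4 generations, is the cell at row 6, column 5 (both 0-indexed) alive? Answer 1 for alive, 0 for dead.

[0] ___XX_X
__X__X_
X__X_XX
X_XX_XX
__X___X
___X__X
XX_X_XX
[1] _X_X___
X_X____
X__X___
__XX___
_XX_X__
_X_XX__
___X___
[2] _X_X___
X_XX___
___X___
____X__
_X__X__
_X__X__
___X___
[3] _X_XX__
_X_XX__
__XXX__
___XX__
___XXX_
__XXX__
___XX__
[4] _____X_
_X___X_
_____X_
_______
_____X_
__X____
_____X_

1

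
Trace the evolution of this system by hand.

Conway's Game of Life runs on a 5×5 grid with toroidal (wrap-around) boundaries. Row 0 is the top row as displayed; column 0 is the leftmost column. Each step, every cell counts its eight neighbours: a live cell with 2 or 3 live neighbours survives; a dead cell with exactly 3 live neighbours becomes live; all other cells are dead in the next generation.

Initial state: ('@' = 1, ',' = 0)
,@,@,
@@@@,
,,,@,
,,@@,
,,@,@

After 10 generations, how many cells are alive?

0) ,@,@,
@@@@,
,,,@,
,,@@,
,,@,@
1) ,,,,,
@@,@,
,,,,,
,,@,@
,@,,@
2) ,@@,@
,,,,,
@@@@@
@,,@,
@,,@,
3) @@@@@
,,,,,
@@@@,
,,,,,
@,,@,
4) @@@@,
,,,,,
,@@,,
@,,@,
@,,@,
5) @@@@,
@,,@,
,@@,,
@,,@,
@,,@,
6) @,,@,
@,,@,
@@@@,
@,,@,
@,,@,
7) @@@@,
@,,@,
@,,@,
@,,@,
@@@@,
8) ,,,,,
@,,@,
@@@@,
@,,@,
,,,,,
9) ,,,,,
@,,@,
@,,@,
@,,@,
,,,,,
10) ,,,,,
,,,,,
@@@@,
,,,,,
,,,,,

4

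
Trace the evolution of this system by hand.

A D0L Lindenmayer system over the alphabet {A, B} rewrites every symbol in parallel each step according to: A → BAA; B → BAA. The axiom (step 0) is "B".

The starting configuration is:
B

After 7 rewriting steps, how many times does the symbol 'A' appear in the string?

1458

0) B
1) BAA
2) BAABAABAA
3) BAABAABAABAABAABAABAABAABAA
4) BAABAABAABAABAABAABAABAABAABAABAABAABAABAABAABAABAABAABAABAABAABAABAABAABAABAABAA
5) BAABAABAABAABAABAABAABAABAABAABAABAABAABAABAABAABAABAABAAB…ABAABAABAABAABAABAABAABAABAABAABAABAABAABAABAABAABAABAABAA  (len 243)
6) BAABAABAABAABAABAABAABAABAABAABAABAABAABAABAABAABAABAABAAB…ABAABAABAABAABAABAABAABAABAABAABAABAABAABAABAABAABAABAABAA  (len 729)
7) BAABAABAABAABAABAABAABAABAABAABAABAABAABAABAABAABAABAABAAB…ABAABAABAABAABAABAABAABAABAABAABAABAABAABAABAABAABAABAABAA  (len 2187)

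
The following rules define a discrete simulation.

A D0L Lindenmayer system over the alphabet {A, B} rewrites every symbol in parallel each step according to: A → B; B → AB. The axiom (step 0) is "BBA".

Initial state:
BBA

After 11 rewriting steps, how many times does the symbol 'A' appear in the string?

0) BBA
1) ABABB
2) BABBABAB
3) ABBABABBABBAB
4) BABABBABBABABBABABBAB
5) ABBABBABABBABABBABBABABBABBABABBAB
6) BABABBABABBABBABABBABBABABBABABBABBABABBABABBABBABABBAB
7) ABBABBABABBABBABABBABABBABBABABBABABBABBABABBABBABABBABABBABBABABBABBABABBABABBABBABABBAB
8) BABABBABABBABBABABBABABBABBABABBABBABABBABABBABBABABBABBAB…BABBABABBABABBABBABABBABABBABBABABBABBABABBABABBABBABABBAB  (len 144)
9) ABBABBABABBABBABABBABABBABBABABBABBABABBABABBABBABABBABABB…BABBABABBABABBABBABABBABABBABBABABBABBABABBABABBABBABABBAB  (len 233)
10) BABABBABABBABBABABBABABBABBABABBABBABABBABABBABBABABBABABB…BABBABABBABABBABBABABBABABBABBABABBABBABABBABABBABBABABBAB  (len 377)
11) ABBABBABABBABBABABBABABBABBABABBABBABABBABABBABBABABBABABB…BABBABABBABABBABBABABBABABBABBABABBABBABABBABABBABBABABBAB  (len 610)

233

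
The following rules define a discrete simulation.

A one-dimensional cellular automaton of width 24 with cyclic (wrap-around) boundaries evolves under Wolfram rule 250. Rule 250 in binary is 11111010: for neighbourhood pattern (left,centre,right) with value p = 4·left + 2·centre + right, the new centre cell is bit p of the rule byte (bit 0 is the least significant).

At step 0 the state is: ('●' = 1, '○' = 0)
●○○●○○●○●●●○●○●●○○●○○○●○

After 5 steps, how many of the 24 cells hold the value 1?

24

gen 0: ●○○●○○●○●●●○●○●●○○●○○○●○
gen 1: ○●●○●●○●●●●●○●●●●●○●○●○●
gen 2: ●●●●●●●●●●●●●●●●●●●○●○●○
gen 3: ●●●●●●●●●●●●●●●●●●●●○●○●
gen 4: ●●●●●●●●●●●●●●●●●●●●●○●●
gen 5: ●●●●●●●●●●●●●●●●●●●●●●●●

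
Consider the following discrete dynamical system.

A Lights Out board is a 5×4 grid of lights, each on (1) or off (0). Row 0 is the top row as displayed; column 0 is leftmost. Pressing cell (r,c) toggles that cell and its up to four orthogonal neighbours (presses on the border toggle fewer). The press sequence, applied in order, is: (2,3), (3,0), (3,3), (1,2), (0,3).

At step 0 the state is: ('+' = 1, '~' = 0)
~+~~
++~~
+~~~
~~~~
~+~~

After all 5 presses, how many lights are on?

11

t=0: ~+~~
++~~
+~~~
~~~~
~+~~
t=1: ~+~~
++~+
+~++
~~~+
~+~~
t=2: ~+~~
++~+
~~++
++~+
++~~
t=3: ~+~~
++~+
~~+~
+++~
++~+
t=4: ~++~
+~+~
~~~~
+++~
++~+
t=5: ~+~+
+~++
~~~~
+++~
++~+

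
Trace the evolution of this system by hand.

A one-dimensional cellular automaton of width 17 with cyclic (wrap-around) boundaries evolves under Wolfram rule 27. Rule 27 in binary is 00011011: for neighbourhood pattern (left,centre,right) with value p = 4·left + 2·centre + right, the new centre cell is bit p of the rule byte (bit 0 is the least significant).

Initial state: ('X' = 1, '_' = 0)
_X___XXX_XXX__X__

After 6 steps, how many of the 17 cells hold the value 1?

8

step 0: _X___XXX_XXX__X__
step 1: X_XXXX___X__XX_XX
step 2: __X___XXX_XXX__X_
step 3: XX_XXXX___X__XX_X
step 4: ___X___XXX_XXX__X
step 5: XXX_XXXX___X__XX_
step 6: X___X___XXX_XXX__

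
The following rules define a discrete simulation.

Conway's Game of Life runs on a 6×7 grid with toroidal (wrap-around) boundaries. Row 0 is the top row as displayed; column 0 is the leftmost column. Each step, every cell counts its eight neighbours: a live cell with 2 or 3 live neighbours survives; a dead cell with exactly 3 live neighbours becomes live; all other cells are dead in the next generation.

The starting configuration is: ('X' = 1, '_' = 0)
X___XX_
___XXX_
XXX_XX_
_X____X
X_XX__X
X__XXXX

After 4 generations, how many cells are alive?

15

[0] X___XX_
___XXX_
XXX_XX_
_X____X
X_XX__X
X__XXXX
[1] X______
X_X____
XXX____
____X__
__XX___
__X____
[2] _______
X_X___X
X_XX___
_______
__XX___
_XXX___
[3] X__X___
X_XX__X
X_XX__X
_X_____
_X_X___
_X_X___
[4] X__XX_X
____X__
___X__X
_X_X___
XX_____
XX_XX__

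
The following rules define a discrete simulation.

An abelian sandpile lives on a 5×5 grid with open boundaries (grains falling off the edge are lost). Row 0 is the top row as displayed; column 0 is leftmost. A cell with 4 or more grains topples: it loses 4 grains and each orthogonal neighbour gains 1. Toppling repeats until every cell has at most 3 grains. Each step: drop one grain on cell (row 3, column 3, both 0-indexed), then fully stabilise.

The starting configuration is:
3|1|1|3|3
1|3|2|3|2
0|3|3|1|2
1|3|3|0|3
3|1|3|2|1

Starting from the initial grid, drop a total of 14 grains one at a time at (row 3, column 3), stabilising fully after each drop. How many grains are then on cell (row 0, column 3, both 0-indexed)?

2

k=0  3|1|1|3|3
1|3|2|3|2
0|3|3|1|2
1|3|3|0|3
3|1|3|2|1
k=1  3|1|1|3|3
1|3|2|3|2
0|3|3|1|2
1|3|3|1|3
3|1|3|2|1
k=2  3|1|1|3|3
1|3|2|3|2
0|3|3|1|2
1|3|3|2|3
3|1|3|2|1
k=3  3|1|1|3|3
1|3|2|3|2
0|3|3|1|2
1|3|3|3|3
3|1|3|2|1
k=4  3|2|3|1|1
2|1|2|3|1
1|3|0|3|1
2|2|1|1|2
3|3|2|1|3
k=5  3|2|3|1|1
2|1|2|3|1
1|3|0|3|1
2|2|1|2|2
3|3|2|1|3
k=6  3|2|3|1|1
2|1|2|3|1
1|3|0|3|1
2|2|1|3|2
3|3|2|1|3
k=7  3|2|3|2|1
2|1|3|0|2
1|3|1|1|2
2|2|2|1|3
3|3|2|2|3
k=8  3|2|3|2|1
2|1|3|0|2
1|3|1|1|2
2|2|2|2|3
3|3|2|2|3
k=9  3|2|3|2|1
2|1|3|0|2
1|3|1|1|2
2|2|2|3|3
3|3|2|2|3
k=10  3|2|3|2|1
2|1|3|0|2
1|3|1|2|3
2|2|3|2|1
3|3|3|0|1
k=11  3|2|3|2|1
2|1|3|0|2
1|3|1|2|3
2|2|3|3|1
3|3|3|0|1
k=12  3|2|3|2|1
2|2|3|0|2
3|0|3|3|3
0|2|2|1|2
1|2|1|2|1
k=13  3|2|3|2|1
2|2|3|0|2
3|0|3|3|3
0|2|2|2|2
1|2|1|2|1
k=14  3|2|3|2|1
2|2|3|0|2
3|0|3|3|3
0|2|2|3|2
1|2|1|2|1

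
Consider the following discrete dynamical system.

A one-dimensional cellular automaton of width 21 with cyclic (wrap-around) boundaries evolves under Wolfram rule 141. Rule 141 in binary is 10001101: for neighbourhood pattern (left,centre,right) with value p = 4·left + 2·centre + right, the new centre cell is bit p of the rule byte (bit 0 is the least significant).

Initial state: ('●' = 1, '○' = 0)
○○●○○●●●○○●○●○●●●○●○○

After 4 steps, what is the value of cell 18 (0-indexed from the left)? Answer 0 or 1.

[0] ○○●○○●●●○○●○●○●●●○●○○
[1] ●○●○○●●○○○●○●○●●○○●○●
[2] ○○●○○●○○●○●○●○●○○○●○●
[3] ○○●○○●○○●○●○●○●○●○●○●
[4] ○○●○○●○○●○●○●○●○●○●○●

1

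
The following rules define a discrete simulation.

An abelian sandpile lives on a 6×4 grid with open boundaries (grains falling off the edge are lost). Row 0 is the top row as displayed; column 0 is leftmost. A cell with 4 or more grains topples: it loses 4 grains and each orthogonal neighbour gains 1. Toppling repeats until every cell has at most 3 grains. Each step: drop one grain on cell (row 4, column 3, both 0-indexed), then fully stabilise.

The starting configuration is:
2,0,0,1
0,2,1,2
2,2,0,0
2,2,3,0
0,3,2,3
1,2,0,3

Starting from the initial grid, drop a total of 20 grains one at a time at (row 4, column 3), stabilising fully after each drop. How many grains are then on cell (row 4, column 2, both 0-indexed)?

2

k=0  2,0,0,1
0,2,1,2
2,2,0,0
2,2,3,0
0,3,2,3
1,2,0,3
k=1  2,0,0,1
0,2,1,2
2,2,0,0
2,2,3,1
0,3,3,1
1,2,1,0
k=2  2,0,0,1
0,2,1,2
2,2,0,0
2,2,3,1
0,3,3,2
1,2,1,0
k=3  2,0,0,1
0,2,1,2
2,2,0,0
2,2,3,1
0,3,3,3
1,2,1,0
k=4  2,0,0,1
0,2,1,2
2,3,1,0
3,0,1,3
1,1,2,1
1,3,2,1
k=5  2,0,0,1
0,2,1,2
2,3,1,0
3,0,1,3
1,1,2,2
1,3,2,1
k=6  2,0,0,1
0,2,1,2
2,3,1,0
3,0,1,3
1,1,2,3
1,3,2,1
k=7  2,0,0,1
0,2,1,2
2,3,1,1
3,0,2,0
1,1,3,1
1,3,2,2
k=8  2,0,0,1
0,2,1,2
2,3,1,1
3,0,2,0
1,1,3,2
1,3,2,2
k=9  2,0,0,1
0,2,1,2
2,3,1,1
3,0,2,0
1,1,3,3
1,3,2,2
k=10  2,0,0,1
0,2,1,2
2,3,1,1
3,0,3,1
1,2,0,1
1,3,3,3
k=11  2,0,0,1
0,2,1,2
2,3,1,1
3,0,3,1
1,2,0,2
1,3,3,3
k=12  2,0,0,1
0,2,1,2
2,3,1,1
3,0,3,1
1,2,0,3
1,3,3,3
k=13  2,0,0,1
0,2,1,2
2,3,1,1
3,0,3,2
1,3,2,1
2,0,1,1
k=14  2,0,0,1
0,2,1,2
2,3,1,1
3,0,3,2
1,3,2,2
2,0,1,1
k=15  2,0,0,1
0,2,1,2
2,3,1,1
3,0,3,2
1,3,2,3
2,0,1,1
k=16  2,0,0,1
0,2,1,2
2,3,1,1
3,0,3,3
1,3,3,0
2,0,1,2
k=17  2,0,0,1
0,2,1,2
2,3,1,1
3,0,3,3
1,3,3,1
2,0,1,2
k=18  2,0,0,1
0,2,1,2
2,3,1,1
3,0,3,3
1,3,3,2
2,0,1,2
k=19  2,0,0,1
0,2,1,2
2,3,1,1
3,0,3,3
1,3,3,3
2,0,1,2
k=20  2,0,0,1
0,2,1,2
2,3,2,2
3,2,1,1
2,0,2,2
2,1,2,3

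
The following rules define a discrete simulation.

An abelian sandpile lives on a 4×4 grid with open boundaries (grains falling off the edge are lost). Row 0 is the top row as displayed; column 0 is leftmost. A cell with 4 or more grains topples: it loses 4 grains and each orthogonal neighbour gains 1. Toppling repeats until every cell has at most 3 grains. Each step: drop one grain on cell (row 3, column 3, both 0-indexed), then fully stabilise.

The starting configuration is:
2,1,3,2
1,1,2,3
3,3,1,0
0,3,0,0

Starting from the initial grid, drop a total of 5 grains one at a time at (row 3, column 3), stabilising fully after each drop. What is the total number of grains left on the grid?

28

gen 0: 2,1,3,2
1,1,2,3
3,3,1,0
0,3,0,0
gen 1: 2,1,3,2
1,1,2,3
3,3,1,0
0,3,0,1
gen 2: 2,1,3,2
1,1,2,3
3,3,1,0
0,3,0,2
gen 3: 2,1,3,2
1,1,2,3
3,3,1,0
0,3,0,3
gen 4: 2,1,3,2
1,1,2,3
3,3,1,1
0,3,1,0
gen 5: 2,1,3,2
1,1,2,3
3,3,1,1
0,3,1,1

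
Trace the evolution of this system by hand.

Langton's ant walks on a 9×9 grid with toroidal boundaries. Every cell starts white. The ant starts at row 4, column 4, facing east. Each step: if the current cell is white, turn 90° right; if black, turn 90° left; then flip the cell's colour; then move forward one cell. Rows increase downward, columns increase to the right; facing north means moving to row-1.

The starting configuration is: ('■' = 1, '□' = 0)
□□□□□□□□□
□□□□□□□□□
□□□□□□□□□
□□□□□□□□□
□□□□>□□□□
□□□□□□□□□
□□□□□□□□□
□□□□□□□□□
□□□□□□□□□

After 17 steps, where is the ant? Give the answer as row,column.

3,4

gen 0: □□□□□□□□□
□□□□□□□□□
□□□□□□□□□
□□□□□□□□□
□□□□>□□□□
□□□□□□□□□
□□□□□□□□□
□□□□□□□□□
□□□□□□□□□
gen 1: □□□□□□□□□
□□□□□□□□□
□□□□□□□□□
□□□□□□□□□
□□□□■□□□□
□□□□v□□□□
□□□□□□□□□
□□□□□□□□□
□□□□□□□□□
gen 2: □□□□□□□□□
□□□□□□□□□
□□□□□□□□□
□□□□□□□□□
□□□□■□□□□
□□□<■□□□□
□□□□□□□□□
□□□□□□□□□
□□□□□□□□□
gen 3: □□□□□□□□□
□□□□□□□□□
□□□□□□□□□
□□□□□□□□□
□□□^■□□□□
□□□■■□□□□
□□□□□□□□□
□□□□□□□□□
□□□□□□□□□
gen 4: □□□□□□□□□
□□□□□□□□□
□□□□□□□□□
□□□□□□□□□
□□□■>□□□□
□□□■■□□□□
□□□□□□□□□
□□□□□□□□□
□□□□□□□□□
gen 5: □□□□□□□□□
□□□□□□□□□
□□□□□□□□□
□□□□^□□□□
□□□■□□□□□
□□□■■□□□□
□□□□□□□□□
□□□□□□□□□
□□□□□□□□□
gen 6: □□□□□□□□□
□□□□□□□□□
□□□□□□□□□
□□□□■>□□□
□□□■□□□□□
□□□■■□□□□
□□□□□□□□□
□□□□□□□□□
□□□□□□□□□
gen 7: □□□□□□□□□
□□□□□□□□□
□□□□□□□□□
□□□□■■□□□
□□□■□v□□□
□□□■■□□□□
□□□□□□□□□
□□□□□□□□□
□□□□□□□□□
gen 8: □□□□□□□□□
□□□□□□□□□
□□□□□□□□□
□□□□■■□□□
□□□■<■□□□
□□□■■□□□□
□□□□□□□□□
□□□□□□□□□
□□□□□□□□□
gen 9: □□□□□□□□□
□□□□□□□□□
□□□□□□□□□
□□□□^■□□□
□□□■■■□□□
□□□■■□□□□
□□□□□□□□□
□□□□□□□□□
□□□□□□□□□
gen 10: □□□□□□□□□
□□□□□□□□□
□□□□□□□□□
□□□<□■□□□
□□□■■■□□□
□□□■■□□□□
□□□□□□□□□
□□□□□□□□□
□□□□□□□□□
gen 11: □□□□□□□□□
□□□□□□□□□
□□□^□□□□□
□□□■□■□□□
□□□■■■□□□
□□□■■□□□□
□□□□□□□□□
□□□□□□□□□
□□□□□□□□□
gen 12: □□□□□□□□□
□□□□□□□□□
□□□■>□□□□
□□□■□■□□□
□□□■■■□□□
□□□■■□□□□
□□□□□□□□□
□□□□□□□□□
□□□□□□□□□
gen 13: □□□□□□□□□
□□□□□□□□□
□□□■■□□□□
□□□■v■□□□
□□□■■■□□□
□□□■■□□□□
□□□□□□□□□
□□□□□□□□□
□□□□□□□□□
gen 14: □□□□□□□□□
□□□□□□□□□
□□□■■□□□□
□□□<■■□□□
□□□■■■□□□
□□□■■□□□□
□□□□□□□□□
□□□□□□□□□
□□□□□□□□□
gen 15: □□□□□□□□□
□□□□□□□□□
□□□■■□□□□
□□□□■■□□□
□□□v■■□□□
□□□■■□□□□
□□□□□□□□□
□□□□□□□□□
□□□□□□□□□
gen 16: □□□□□□□□□
□□□□□□□□□
□□□■■□□□□
□□□□■■□□□
□□□□>■□□□
□□□■■□□□□
□□□□□□□□□
□□□□□□□□□
□□□□□□□□□
gen 17: □□□□□□□□□
□□□□□□□□□
□□□■■□□□□
□□□□^■□□□
□□□□□■□□□
□□□■■□□□□
□□□□□□□□□
□□□□□□□□□
□□□□□□□□□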